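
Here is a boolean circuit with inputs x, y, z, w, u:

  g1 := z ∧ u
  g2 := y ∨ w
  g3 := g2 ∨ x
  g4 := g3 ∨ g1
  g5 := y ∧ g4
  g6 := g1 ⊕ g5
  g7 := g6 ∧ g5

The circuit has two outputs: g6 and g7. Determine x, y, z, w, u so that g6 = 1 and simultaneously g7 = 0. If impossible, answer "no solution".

x=0 y=0 z=1 w=1 u=1

Check with x=0 y=0 z=1 w=1 u=1:
g1 = z ∧ u = 1 ∧ 1 = 1
g2 = y ∨ w = 0 ∨ 1 = 1
g3 = g2 ∨ x = 1 ∨ 0 = 1
g4 = g3 ∨ g1 = 1 ∨ 1 = 1
g5 = y ∧ g4 = 0 ∧ 1 = 0
g6 = g1 ⊕ g5 = 1 ⊕ 0 = 1
g7 = g6 ∧ g5 = 1 ∧ 0 = 0
So g6 = 1 and g7 = 0.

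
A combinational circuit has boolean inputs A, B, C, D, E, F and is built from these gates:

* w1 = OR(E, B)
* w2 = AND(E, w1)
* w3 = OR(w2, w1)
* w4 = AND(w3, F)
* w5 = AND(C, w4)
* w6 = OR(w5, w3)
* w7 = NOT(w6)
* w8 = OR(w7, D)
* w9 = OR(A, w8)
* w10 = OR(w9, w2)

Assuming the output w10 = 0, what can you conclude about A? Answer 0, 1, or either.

w10 = OR(w9, w2) must be 0, so both w9 = 0 and w2 = 0.
w9 = OR(A, w8) must be 0, so both A = 0 and w8 = 0.
w2 = AND(E, w1) must be 0, so at least one of E, w1 is 0.
Every assignment with w10 = 0 has A = 0; there are 4 such assignment(s).
  A=0, B=1, C=0, D=0, E=0, F=0
  A=0, B=1, C=0, D=0, E=0, F=1
  A=0, B=1, C=1, D=0, E=0, F=0
  A=0, B=1, C=1, D=0, E=0, F=1

0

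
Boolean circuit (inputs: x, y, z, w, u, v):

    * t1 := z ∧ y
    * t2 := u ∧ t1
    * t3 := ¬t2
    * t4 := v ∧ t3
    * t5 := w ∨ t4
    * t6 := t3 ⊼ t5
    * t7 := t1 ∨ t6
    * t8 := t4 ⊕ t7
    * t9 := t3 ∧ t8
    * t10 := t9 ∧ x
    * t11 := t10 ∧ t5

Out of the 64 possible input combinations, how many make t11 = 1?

t11 = t10 ∧ t5 must be 1, so both t10 = 1 and t5 = 1.
t10 = t9 ∧ x must be 1, so both t9 = 1 and x = 1.
Enumerating the 64 input combinations, 13 give t11 = 1 and 51 give t11 = 0.

13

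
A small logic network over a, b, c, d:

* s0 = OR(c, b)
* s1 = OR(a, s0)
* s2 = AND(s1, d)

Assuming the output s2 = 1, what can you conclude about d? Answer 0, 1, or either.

s2 = AND(s1, d) must be 1, so both s1 = 1 and d = 1.
Every assignment with s2 = 1 has d = 1; there are 7 such assignment(s).

1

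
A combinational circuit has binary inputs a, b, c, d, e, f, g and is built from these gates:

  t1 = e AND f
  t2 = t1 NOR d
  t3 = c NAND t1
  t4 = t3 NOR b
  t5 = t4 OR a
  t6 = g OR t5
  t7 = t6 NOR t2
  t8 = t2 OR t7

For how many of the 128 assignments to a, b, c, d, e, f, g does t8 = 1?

66

t8 = t2 OR t7 must be 1, so at least one of t2, t7 is 1.
Enumerating the 128 input combinations, 66 give t8 = 1 and 62 give t8 = 0.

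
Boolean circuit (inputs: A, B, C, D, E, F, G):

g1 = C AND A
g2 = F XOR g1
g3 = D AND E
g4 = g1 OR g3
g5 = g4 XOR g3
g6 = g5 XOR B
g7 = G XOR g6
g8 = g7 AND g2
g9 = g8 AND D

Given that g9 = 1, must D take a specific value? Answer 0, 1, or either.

1

g9 = g8 AND D must be 1, so both g8 = 1 and D = 1.
g8 = g7 AND g2 must be 1, so both g7 = 1 and g2 = 1.
Every assignment with g9 = 1 has D = 1; there are 16 such assignment(s).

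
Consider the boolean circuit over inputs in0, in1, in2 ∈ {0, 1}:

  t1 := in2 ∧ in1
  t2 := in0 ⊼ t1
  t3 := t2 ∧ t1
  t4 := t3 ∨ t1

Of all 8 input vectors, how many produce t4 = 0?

6

t4 = t3 ∨ t1 must be 0, so both t3 = 0 and t1 = 0.
t3 = t2 ∧ t1 must be 0, so at least one of t2, t1 is 0.
t1 = in2 ∧ in1 must be 0, so at least one of in2, in1 is 0.
Satisfying assignments:
  in0=0, in1=0, in2=0
  in0=0, in1=0, in2=1
  in0=0, in1=1, in2=0
  in0=1, in1=0, in2=0
  in0=1, in1=0, in2=1
  in0=1, in1=1, in2=0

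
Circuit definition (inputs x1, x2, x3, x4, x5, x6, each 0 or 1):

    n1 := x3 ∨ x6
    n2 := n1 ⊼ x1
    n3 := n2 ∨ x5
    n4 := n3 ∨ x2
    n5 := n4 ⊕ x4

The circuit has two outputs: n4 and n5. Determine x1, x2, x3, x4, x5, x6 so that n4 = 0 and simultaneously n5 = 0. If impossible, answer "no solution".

Check with x1=1, x2=0, x3=1, x4=0, x5=0, x6=0:
n1 = x3 ∨ x6 = 1 ∨ 0 = 1
n2 = n1 ⊼ x1 = 1 ⊼ 1 = 0
n3 = n2 ∨ x5 = 0 ∨ 0 = 0
n4 = n3 ∨ x2 = 0 ∨ 0 = 0
n5 = n4 ⊕ x4 = 0 ⊕ 0 = 0
So n4 = 0 and n5 = 0.

x1=1, x2=0, x3=1, x4=0, x5=0, x6=0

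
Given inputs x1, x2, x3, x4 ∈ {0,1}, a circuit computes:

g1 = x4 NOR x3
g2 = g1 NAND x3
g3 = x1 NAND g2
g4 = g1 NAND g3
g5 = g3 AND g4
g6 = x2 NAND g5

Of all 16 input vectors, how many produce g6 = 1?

g6 = x2 NAND g5 must be 1, so at least one of x2, g5 is 0.
Enumerating the 16 input combinations, 13 give g6 = 1 and 3 give g6 = 0.

13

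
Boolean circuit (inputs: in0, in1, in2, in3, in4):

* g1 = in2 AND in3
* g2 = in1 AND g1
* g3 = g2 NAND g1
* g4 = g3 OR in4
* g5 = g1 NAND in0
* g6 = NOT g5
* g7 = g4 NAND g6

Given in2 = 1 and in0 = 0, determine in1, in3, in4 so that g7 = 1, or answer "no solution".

in1=0, in3=0, in4=1

g7 = g4 NAND g6 must be 1, so at least one of g4, g6 is 0.
Check with in2 = 1 and in0 = 0 and in1=0, in3=0, in4=1:
g1 = in2 AND in3 = 1 AND 0 = 0
g2 = in1 AND g1 = 0 AND 0 = 0
g3 = g2 NAND g1 = 0 NAND 0 = 1
g4 = g3 OR in4 = 1 OR 1 = 1
g5 = g1 NAND in0 = 0 NAND 0 = 1
g6 = NOT g5 = NOT 1 = 0
g7 = g4 NAND g6 = 1 NAND 0 = 1
So g7 = 1.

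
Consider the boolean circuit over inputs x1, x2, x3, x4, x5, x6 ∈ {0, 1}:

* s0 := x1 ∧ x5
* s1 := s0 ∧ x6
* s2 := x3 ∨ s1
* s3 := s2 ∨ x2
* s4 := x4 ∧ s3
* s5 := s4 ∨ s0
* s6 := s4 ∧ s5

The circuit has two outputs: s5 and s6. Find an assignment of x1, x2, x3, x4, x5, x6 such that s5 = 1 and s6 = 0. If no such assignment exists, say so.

Check with x1=1, x2=0, x3=0, x4=0, x5=1, x6=1:
s0 = x1 ∧ x5 = 1 ∧ 1 = 1
s1 = s0 ∧ x6 = 1 ∧ 1 = 1
s2 = x3 ∨ s1 = 0 ∨ 1 = 1
s3 = s2 ∨ x2 = 1 ∨ 0 = 1
s4 = x4 ∧ s3 = 0 ∧ 1 = 0
s5 = s4 ∨ s0 = 0 ∨ 1 = 1
s6 = s4 ∧ s5 = 0 ∧ 1 = 0
So s5 = 1 and s6 = 0.

x1=1, x2=0, x3=0, x4=0, x5=1, x6=1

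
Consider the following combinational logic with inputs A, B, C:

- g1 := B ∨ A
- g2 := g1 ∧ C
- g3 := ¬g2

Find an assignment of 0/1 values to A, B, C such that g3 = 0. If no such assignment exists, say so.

A=1, B=0, C=1

g3 = ¬g2 must be 0, so g2 = 1.
Check with A=1, B=0, C=1:
g1 = B ∨ A = 0 ∨ 1 = 1
g2 = g1 ∧ C = 1 ∧ 1 = 1
g3 = ¬g2 = ¬1 = 0
So g3 = 0 as required.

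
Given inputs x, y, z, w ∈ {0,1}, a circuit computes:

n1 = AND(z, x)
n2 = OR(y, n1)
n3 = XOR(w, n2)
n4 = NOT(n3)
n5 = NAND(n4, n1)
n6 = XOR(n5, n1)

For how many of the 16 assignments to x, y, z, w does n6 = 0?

n6 = XOR(n5, n1) must be 0, so n5 and n1 are equal.
Satisfying assignments:
  x=1, y=0, z=1, w=0
  x=1, y=1, z=1, w=0

2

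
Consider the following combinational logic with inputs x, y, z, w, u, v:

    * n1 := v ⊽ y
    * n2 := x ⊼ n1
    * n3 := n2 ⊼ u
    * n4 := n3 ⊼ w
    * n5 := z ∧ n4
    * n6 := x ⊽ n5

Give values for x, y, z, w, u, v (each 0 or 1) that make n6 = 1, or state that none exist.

n6 = x ⊽ n5 must be 1, so both x = 0 and n5 = 0.
Check with x=0, y=0, z=1, w=1, u=0, v=0:
n1 = v ⊽ y = 0 ⊽ 0 = 1
n2 = x ⊼ n1 = 0 ⊼ 1 = 1
n3 = n2 ⊼ u = 1 ⊼ 0 = 1
n4 = n3 ⊼ w = 1 ⊼ 1 = 0
n5 = z ∧ n4 = 1 ∧ 0 = 0
n6 = x ⊽ n5 = 0 ⊽ 0 = 1
So n6 = 1 as required.

x=0, y=0, z=1, w=1, u=0, v=0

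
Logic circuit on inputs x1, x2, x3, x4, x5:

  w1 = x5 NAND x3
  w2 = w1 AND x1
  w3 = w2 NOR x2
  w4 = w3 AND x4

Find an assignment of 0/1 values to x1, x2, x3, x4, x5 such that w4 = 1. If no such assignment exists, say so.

w4 = w3 AND x4 must be 1, so both w3 = 1 and x4 = 1.
w3 = w2 NOR x2 must be 1, so both w2 = 0 and x2 = 0.
Check with x1=0 x2=0 x3=0 x4=1 x5=1:
w1 = x5 NAND x3 = 1 NAND 0 = 1
w2 = w1 AND x1 = 1 AND 0 = 0
w3 = w2 NOR x2 = 0 NOR 0 = 1
w4 = w3 AND x4 = 1 AND 1 = 1
So w4 = 1 as required.

x1=0 x2=0 x3=0 x4=1 x5=1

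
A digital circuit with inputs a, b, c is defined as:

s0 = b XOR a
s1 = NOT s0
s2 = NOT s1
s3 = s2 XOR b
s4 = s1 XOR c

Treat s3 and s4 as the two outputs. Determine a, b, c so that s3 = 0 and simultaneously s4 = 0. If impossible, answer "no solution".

Check with a=0, b=0, c=1:
s0 = b XOR a = 0 XOR 0 = 0
s1 = NOT s0 = NOT 0 = 1
s2 = NOT s1 = NOT 1 = 0
s3 = s2 XOR b = 0 XOR 0 = 0
s4 = s1 XOR c = 1 XOR 1 = 0
So s3 = 0 and s4 = 0.

a=0, b=0, c=1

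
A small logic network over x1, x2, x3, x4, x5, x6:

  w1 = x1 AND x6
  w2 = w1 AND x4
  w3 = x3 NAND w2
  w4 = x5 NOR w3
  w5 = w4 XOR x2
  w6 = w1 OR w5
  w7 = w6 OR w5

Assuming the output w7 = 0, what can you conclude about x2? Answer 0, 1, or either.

w7 = w6 OR w5 must be 0, so both w6 = 0 and w5 = 0.
Every assignment with w7 = 0 has x2 = 0; there are 24 such assignment(s).

0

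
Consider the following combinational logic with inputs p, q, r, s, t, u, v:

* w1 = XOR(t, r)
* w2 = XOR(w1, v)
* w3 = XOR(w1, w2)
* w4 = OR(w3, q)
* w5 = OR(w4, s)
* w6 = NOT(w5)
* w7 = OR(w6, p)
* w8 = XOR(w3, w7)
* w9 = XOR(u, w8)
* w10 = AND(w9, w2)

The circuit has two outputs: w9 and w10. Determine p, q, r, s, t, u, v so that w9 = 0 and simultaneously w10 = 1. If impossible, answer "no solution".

no solution exists

Across all 128 input combinations, none give both w9 = 0 and w10 = 1.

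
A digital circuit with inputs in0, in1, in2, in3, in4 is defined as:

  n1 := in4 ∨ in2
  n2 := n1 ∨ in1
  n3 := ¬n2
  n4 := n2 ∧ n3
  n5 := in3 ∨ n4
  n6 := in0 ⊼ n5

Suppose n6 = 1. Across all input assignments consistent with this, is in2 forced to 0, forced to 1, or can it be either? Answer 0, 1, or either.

either

Both values of in2 occur among assignments with n6 = 1:
  in2=0: in0=0, in1=0, in2=0, in3=0, in4=0
  in2=1: in0=0, in1=0, in2=1, in3=0, in4=0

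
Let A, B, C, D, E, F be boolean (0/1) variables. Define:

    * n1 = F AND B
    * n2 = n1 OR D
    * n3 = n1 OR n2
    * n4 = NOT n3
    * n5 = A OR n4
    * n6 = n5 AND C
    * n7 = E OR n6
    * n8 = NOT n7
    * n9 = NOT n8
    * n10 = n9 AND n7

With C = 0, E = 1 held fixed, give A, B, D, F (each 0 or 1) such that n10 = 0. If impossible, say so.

With C = 0, E = 1 fixed, none of the 16 settings of A, B, D, F give n10 = 0.
For example, with A=0, B=1, D=0, F=1:
n1 = F AND B = 1 AND 1 = 1
n2 = n1 OR D = 1 OR 0 = 1
n3 = n1 OR n2 = 1 OR 1 = 1
n4 = NOT n3 = NOT 1 = 0
n5 = A OR n4 = 0 OR 0 = 0
n6 = n5 AND C = 0 AND 0 = 0
n7 = E OR n6 = 1 OR 0 = 1
n8 = NOT n7 = NOT 1 = 0
n9 = NOT n8 = NOT 0 = 1
n10 = n9 AND n7 = 1 AND 1 = 1
giving n10 = 1 ≠ 0.

no solution exists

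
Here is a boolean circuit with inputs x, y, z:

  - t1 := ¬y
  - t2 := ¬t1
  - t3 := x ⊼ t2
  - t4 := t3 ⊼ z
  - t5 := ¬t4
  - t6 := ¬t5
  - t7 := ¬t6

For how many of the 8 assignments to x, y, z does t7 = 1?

t7 = ¬t6 must be 1, so t6 = 0.
t6 = ¬t5 must be 0, so t5 = 1.
t5 = ¬t4 must be 1, so t4 = 0.
Satisfying assignments:
  x=0, y=0, z=1
  x=0, y=1, z=1
  x=1, y=0, z=1

3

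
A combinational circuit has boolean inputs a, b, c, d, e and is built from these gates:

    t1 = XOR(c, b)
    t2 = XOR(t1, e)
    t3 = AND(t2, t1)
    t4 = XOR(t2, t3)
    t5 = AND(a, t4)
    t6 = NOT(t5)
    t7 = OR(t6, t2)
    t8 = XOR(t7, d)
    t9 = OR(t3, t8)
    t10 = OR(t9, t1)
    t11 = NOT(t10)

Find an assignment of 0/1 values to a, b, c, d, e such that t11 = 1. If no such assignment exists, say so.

a=0 b=0 c=0 d=1 e=1

t11 = NOT(t10) must be 1, so t10 = 0.
Check with a=0 b=0 c=0 d=1 e=1:
t1 = XOR(c, b) = XOR(0, 0) = 0
t2 = XOR(t1, e) = XOR(0, 1) = 1
t3 = AND(t2, t1) = AND(1, 0) = 0
t4 = XOR(t2, t3) = XOR(1, 0) = 1
t5 = AND(a, t4) = AND(0, 1) = 0
t6 = NOT(t5) = NOT 0 = 1
t7 = OR(t6, t2) = OR(1, 1) = 1
t8 = XOR(t7, d) = XOR(1, 1) = 0
t9 = OR(t3, t8) = OR(0, 0) = 0
t10 = OR(t9, t1) = OR(0, 0) = 0
t11 = NOT(t10) = NOT 0 = 1
So t11 = 1 as required.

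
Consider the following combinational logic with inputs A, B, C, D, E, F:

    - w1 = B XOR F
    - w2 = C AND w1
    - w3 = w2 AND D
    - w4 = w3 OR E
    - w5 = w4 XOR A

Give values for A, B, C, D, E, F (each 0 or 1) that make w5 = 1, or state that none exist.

w5 = w4 XOR A must be 1, so w4 and A differ.
Check with A=0, B=1, C=0, D=0, E=1, F=0:
w1 = B XOR F = 1 XOR 0 = 1
w2 = C AND w1 = 0 AND 1 = 0
w3 = w2 AND D = 0 AND 0 = 0
w4 = w3 OR E = 0 OR 1 = 1
w5 = w4 XOR A = 1 XOR 0 = 1
So w5 = 1 as required.

A=0, B=1, C=0, D=0, E=1, F=0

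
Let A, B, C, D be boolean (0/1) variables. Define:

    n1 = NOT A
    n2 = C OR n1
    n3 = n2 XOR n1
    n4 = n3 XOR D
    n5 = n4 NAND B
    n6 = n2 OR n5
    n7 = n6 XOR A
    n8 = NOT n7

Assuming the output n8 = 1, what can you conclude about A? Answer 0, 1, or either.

n8 = NOT n7 must be 1, so n7 = 0.
Every assignment with n8 = 1 has A = 1; there are 7 such assignment(s).

1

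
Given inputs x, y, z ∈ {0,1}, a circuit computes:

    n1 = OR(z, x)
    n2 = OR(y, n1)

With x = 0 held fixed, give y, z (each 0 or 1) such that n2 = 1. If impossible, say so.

n2 = OR(y, n1) must be 1, so at least one of y, n1 is 1.
Check with x = 0 and y=1, z=1:
n1 = OR(z, x) = OR(1, 0) = 1
n2 = OR(y, n1) = OR(1, 1) = 1
So n2 = 1.

y=1 z=1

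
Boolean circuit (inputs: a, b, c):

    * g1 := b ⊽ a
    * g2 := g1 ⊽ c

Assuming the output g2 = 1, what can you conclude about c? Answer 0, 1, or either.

g2 = g1 ⊽ c must be 1, so both g1 = 0 and c = 0.
g1 = b ⊽ a must be 0, so at least one of b, a is 1.
Every assignment with g2 = 1 has c = 0; there are 3 such assignment(s).
  a=0, b=1, c=0
  a=1, b=0, c=0
  a=1, b=1, c=0

0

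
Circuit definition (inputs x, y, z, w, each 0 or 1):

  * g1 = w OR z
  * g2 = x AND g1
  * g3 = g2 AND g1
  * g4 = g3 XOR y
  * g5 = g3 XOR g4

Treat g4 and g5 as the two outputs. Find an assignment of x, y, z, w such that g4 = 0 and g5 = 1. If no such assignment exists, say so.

x=1 y=1 z=0 w=1

Check with x=1 y=1 z=0 w=1:
g1 = w OR z = 1 OR 0 = 1
g2 = x AND g1 = 1 AND 1 = 1
g3 = g2 AND g1 = 1 AND 1 = 1
g4 = g3 XOR y = 1 XOR 1 = 0
g5 = g3 XOR g4 = 1 XOR 0 = 1
So g4 = 0 and g5 = 1.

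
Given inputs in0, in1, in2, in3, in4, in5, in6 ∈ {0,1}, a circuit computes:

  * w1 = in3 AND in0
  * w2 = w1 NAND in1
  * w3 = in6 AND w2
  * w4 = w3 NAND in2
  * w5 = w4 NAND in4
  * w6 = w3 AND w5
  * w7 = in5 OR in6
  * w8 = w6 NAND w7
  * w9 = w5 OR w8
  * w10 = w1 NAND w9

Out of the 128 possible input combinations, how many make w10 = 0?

32

w10 = w1 NAND w9 must be 0, so both w1 = 1 and w9 = 1.
w1 = in3 AND in0 must be 1, so both in3 = 1 and in0 = 1.
Enumerating the 128 input combinations, 32 give w10 = 0 and 96 give w10 = 1.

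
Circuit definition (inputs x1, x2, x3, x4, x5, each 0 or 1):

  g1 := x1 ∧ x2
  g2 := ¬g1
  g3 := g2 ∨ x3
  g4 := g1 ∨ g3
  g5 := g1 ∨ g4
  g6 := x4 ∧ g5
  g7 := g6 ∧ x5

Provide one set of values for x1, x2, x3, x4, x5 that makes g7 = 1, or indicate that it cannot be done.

g7 = g6 ∧ x5 must be 1, so both g6 = 1 and x5 = 1.
Check with x1=1, x2=0, x3=1, x4=1, x5=1:
g1 = x1 ∧ x2 = 1 ∧ 0 = 0
g2 = ¬g1 = ¬0 = 1
g3 = g2 ∨ x3 = 1 ∨ 1 = 1
g4 = g1 ∨ g3 = 0 ∨ 1 = 1
g5 = g1 ∨ g4 = 0 ∨ 1 = 1
g6 = x4 ∧ g5 = 1 ∧ 1 = 1
g7 = g6 ∧ x5 = 1 ∧ 1 = 1
So g7 = 1 as required.

x1=1, x2=0, x3=1, x4=1, x5=1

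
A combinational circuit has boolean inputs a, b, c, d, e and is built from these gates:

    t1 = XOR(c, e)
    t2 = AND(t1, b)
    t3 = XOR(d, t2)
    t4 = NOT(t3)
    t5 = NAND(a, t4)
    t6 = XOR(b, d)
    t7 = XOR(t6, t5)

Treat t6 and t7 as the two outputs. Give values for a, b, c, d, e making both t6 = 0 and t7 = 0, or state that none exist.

Check with a=1, b=0, c=1, d=0, e=1:
t1 = XOR(c, e) = XOR(1, 1) = 0
t2 = AND(t1, b) = AND(0, 0) = 0
t3 = XOR(d, t2) = XOR(0, 0) = 0
t4 = NOT(t3) = NOT 0 = 1
t5 = NAND(a, t4) = NAND(1, 1) = 0
t6 = XOR(b, d) = XOR(0, 0) = 0
t7 = XOR(t6, t5) = XOR(0, 0) = 0
So t6 = 0 and t7 = 0.

a=1, b=0, c=1, d=0, e=1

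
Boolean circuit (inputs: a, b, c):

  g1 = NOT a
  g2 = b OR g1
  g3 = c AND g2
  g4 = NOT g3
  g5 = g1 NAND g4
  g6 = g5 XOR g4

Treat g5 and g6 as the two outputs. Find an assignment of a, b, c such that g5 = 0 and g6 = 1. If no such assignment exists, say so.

a=0 b=1 c=0

Check with a=0 b=1 c=0:
g1 = NOT a = NOT 0 = 1
g2 = b OR g1 = 1 OR 1 = 1
g3 = c AND g2 = 0 AND 1 = 0
g4 = NOT g3 = NOT 0 = 1
g5 = g1 NAND g4 = 1 NAND 1 = 0
g6 = g5 XOR g4 = 0 XOR 1 = 1
So g5 = 0 and g6 = 1.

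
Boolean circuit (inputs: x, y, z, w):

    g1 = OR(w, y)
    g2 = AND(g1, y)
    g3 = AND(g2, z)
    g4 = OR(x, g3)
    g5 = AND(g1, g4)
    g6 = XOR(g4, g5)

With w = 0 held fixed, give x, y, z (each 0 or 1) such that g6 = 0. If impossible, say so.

g6 = XOR(g4, g5) must be 0, so g4 and g5 are equal.
Check with w = 0 and x=0, y=1, z=1:
g1 = OR(w, y) = OR(0, 1) = 1
g2 = AND(g1, y) = AND(1, 1) = 1
g3 = AND(g2, z) = AND(1, 1) = 1
g4 = OR(x, g3) = OR(0, 1) = 1
g5 = AND(g1, g4) = AND(1, 1) = 1
g6 = XOR(g4, g5) = XOR(1, 1) = 0
So g6 = 0.

x=0, y=1, z=1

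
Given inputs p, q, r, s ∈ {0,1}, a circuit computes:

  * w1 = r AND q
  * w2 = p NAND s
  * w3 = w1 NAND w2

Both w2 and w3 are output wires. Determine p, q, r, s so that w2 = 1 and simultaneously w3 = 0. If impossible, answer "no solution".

p=0 q=1 r=1 s=0

Check with p=0 q=1 r=1 s=0:
w1 = r AND q = 1 AND 1 = 1
w2 = p NAND s = 0 NAND 0 = 1
w3 = w1 NAND w2 = 1 NAND 1 = 0
So w2 = 1 and w3 = 0.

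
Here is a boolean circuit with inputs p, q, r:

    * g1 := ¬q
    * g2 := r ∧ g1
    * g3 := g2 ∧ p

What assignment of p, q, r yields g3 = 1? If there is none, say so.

p=1, q=0, r=1

g3 = g2 ∧ p must be 1, so both g2 = 1 and p = 1.
g2 = r ∧ g1 must be 1, so both r = 1 and g1 = 1.
Check with p=1, q=0, r=1:
g1 = ¬q = ¬0 = 1
g2 = r ∧ g1 = 1 ∧ 1 = 1
g3 = g2 ∧ p = 1 ∧ 1 = 1
So g3 = 1 as required.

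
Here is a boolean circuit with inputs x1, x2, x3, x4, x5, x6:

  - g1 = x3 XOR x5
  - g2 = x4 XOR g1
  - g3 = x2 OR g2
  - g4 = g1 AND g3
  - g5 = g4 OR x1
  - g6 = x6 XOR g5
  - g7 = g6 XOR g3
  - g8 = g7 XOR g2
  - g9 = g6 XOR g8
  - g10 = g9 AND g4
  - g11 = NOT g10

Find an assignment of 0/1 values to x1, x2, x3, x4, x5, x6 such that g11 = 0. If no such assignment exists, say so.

x1=1 x2=1 x3=0 x4=1 x5=1 x6=0

g11 = NOT g10 must be 0, so g10 = 1.
g10 = g9 AND g4 must be 1, so both g9 = 1 and g4 = 1.
Check with x1=1 x2=1 x3=0 x4=1 x5=1 x6=0:
g1 = x3 XOR x5 = 0 XOR 1 = 1
g2 = x4 XOR g1 = 1 XOR 1 = 0
g3 = x2 OR g2 = 1 OR 0 = 1
g4 = g1 AND g3 = 1 AND 1 = 1
g5 = g4 OR x1 = 1 OR 1 = 1
g6 = x6 XOR g5 = 0 XOR 1 = 1
g7 = g6 XOR g3 = 1 XOR 1 = 0
g8 = g7 XOR g2 = 0 XOR 0 = 0
g9 = g6 XOR g8 = 1 XOR 0 = 1
g10 = g9 AND g4 = 1 AND 1 = 1
g11 = NOT g10 = NOT 1 = 0
So g11 = 0 as required.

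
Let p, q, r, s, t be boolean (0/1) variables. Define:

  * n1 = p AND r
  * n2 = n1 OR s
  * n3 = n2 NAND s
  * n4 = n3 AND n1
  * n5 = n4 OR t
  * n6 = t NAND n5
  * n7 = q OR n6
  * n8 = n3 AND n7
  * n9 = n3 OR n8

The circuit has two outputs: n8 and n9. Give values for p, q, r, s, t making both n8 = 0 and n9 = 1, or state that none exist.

p=1 q=0 r=0 s=0 t=1

Check with p=1 q=0 r=0 s=0 t=1:
n1 = p AND r = 1 AND 0 = 0
n2 = n1 OR s = 0 OR 0 = 0
n3 = n2 NAND s = 0 NAND 0 = 1
n4 = n3 AND n1 = 1 AND 0 = 0
n5 = n4 OR t = 0 OR 1 = 1
n6 = t NAND n5 = 1 NAND 1 = 0
n7 = q OR n6 = 0 OR 0 = 0
n8 = n3 AND n7 = 1 AND 0 = 0
n9 = n3 OR n8 = 1 OR 0 = 1
So n8 = 0 and n9 = 1.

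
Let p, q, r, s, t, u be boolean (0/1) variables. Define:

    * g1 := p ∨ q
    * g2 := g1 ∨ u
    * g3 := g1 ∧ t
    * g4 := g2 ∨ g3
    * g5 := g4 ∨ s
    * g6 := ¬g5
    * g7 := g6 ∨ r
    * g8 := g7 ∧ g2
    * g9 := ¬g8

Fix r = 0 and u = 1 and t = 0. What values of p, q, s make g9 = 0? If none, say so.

With r = 0 and u = 1 and t = 0 fixed, none of the 8 settings of p, q, s give g9 = 0.
For example, with p=1, q=0, s=0:
g1 = p ∨ q = 1 ∨ 0 = 1
g2 = g1 ∨ u = 1 ∨ 1 = 1
g3 = g1 ∧ t = 1 ∧ 0 = 0
g4 = g2 ∨ g3 = 1 ∨ 0 = 1
g5 = g4 ∨ s = 1 ∨ 0 = 1
g6 = ¬g5 = ¬1 = 0
g7 = g6 ∨ r = 0 ∨ 0 = 0
g8 = g7 ∧ g2 = 0 ∧ 1 = 0
g9 = ¬g8 = ¬0 = 1
giving g9 = 1 ≠ 0.

no solution exists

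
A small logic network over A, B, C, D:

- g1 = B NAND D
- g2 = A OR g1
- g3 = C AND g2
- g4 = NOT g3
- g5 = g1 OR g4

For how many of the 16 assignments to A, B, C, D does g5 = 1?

g5 = g1 OR g4 must be 1, so at least one of g1, g4 is 1.
Enumerating the 16 input combinations, 15 give g5 = 1 and 1 give g5 = 0.

15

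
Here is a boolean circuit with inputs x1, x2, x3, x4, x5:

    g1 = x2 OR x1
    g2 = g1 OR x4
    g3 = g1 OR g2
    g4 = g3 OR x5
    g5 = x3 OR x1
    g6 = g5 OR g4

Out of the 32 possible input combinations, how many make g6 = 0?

1

g6 = g5 OR g4 must be 0, so both g5 = 0 and g4 = 0.
g5 = x3 OR x1 must be 0, so both x3 = 0 and x1 = 0.
Enumerating the 32 input combinations, 1 give g6 = 0 and 31 give g6 = 1.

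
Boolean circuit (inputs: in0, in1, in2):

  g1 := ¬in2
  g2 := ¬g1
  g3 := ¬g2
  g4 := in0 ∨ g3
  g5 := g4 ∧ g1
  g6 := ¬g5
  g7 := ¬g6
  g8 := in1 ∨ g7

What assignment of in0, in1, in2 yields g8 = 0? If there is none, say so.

in0=0, in1=0, in2=1

g8 = in1 ∨ g7 must be 0, so both in1 = 0 and g7 = 0.
Check with in0=0, in1=0, in2=1:
g1 = ¬in2 = ¬1 = 0
g2 = ¬g1 = ¬0 = 1
g3 = ¬g2 = ¬1 = 0
g4 = in0 ∨ g3 = 0 ∨ 0 = 0
g5 = g4 ∧ g1 = 0 ∧ 0 = 0
g6 = ¬g5 = ¬0 = 1
g7 = ¬g6 = ¬1 = 0
g8 = in1 ∨ g7 = 0 ∨ 0 = 0
So g8 = 0 as required.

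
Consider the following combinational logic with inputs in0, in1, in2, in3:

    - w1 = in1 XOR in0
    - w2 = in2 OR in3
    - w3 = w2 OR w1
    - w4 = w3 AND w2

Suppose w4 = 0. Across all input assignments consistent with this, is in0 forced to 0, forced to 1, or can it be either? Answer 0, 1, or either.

either

Both values of in0 occur among assignments with w4 = 0:
  in0=0: in0=0, in1=0, in2=0, in3=0
  in0=1: in0=1, in1=0, in2=0, in3=0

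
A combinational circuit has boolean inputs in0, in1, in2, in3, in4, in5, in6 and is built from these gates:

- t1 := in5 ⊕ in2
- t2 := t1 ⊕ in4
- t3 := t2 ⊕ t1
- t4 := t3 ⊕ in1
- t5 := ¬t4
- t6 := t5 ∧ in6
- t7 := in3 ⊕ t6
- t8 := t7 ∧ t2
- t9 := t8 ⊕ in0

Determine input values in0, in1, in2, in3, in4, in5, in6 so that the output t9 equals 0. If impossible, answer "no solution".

t9 = t8 ⊕ in0 must be 0, so t8 and in0 are equal.
Check with in0=0 in1=0 in2=0 in3=1 in4=1 in5=1 in6=1:
t1 = in5 ⊕ in2 = 1 ⊕ 0 = 1
t2 = t1 ⊕ in4 = 1 ⊕ 1 = 0
t3 = t2 ⊕ t1 = 0 ⊕ 1 = 1
t4 = t3 ⊕ in1 = 1 ⊕ 0 = 1
t5 = ¬t4 = ¬1 = 0
t6 = t5 ∧ in6 = 0 ∧ 1 = 0
t7 = in3 ⊕ t6 = 1 ⊕ 0 = 1
t8 = t7 ∧ t2 = 1 ∧ 0 = 0
t9 = t8 ⊕ in0 = 0 ⊕ 0 = 0
So t9 = 0 as required.

in0=0 in1=0 in2=0 in3=1 in4=1 in5=1 in6=1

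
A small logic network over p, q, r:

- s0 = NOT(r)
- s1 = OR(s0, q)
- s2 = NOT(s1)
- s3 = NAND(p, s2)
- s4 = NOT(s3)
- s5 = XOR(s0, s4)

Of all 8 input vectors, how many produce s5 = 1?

5

s5 = XOR(s0, s4) must be 1, so s0 and s4 differ.
Satisfying assignments:
  p=0, q=0, r=0
  p=0, q=1, r=0
  p=1, q=0, r=0
  p=1, q=0, r=1
  p=1, q=1, r=0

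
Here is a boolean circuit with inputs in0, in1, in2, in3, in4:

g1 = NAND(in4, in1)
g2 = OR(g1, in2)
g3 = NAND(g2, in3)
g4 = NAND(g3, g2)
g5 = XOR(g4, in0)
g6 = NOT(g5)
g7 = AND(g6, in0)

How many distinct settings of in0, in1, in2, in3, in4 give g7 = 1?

g7 = AND(g6, in0) must be 1, so both g6 = 1 and in0 = 1.
Enumerating the 32 input combinations, 9 give g7 = 1 and 23 give g7 = 0.

9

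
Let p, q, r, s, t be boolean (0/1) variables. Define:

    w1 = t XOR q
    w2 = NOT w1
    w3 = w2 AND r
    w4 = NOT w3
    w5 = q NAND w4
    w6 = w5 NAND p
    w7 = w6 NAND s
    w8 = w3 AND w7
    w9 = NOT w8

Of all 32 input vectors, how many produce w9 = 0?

6

w9 = NOT w8 must be 0, so w8 = 1.
w8 = w3 AND w7 must be 1, so both w3 = 1 and w7 = 1.
w3 = w2 AND r must be 1, so both w2 = 1 and r = 1.
Enumerating the 32 input combinations, 6 give w9 = 0 and 26 give w9 = 1.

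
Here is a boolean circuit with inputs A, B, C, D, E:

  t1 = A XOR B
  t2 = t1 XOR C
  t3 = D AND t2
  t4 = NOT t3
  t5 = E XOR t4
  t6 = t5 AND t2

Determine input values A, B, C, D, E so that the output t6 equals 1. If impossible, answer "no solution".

Check with A=0, B=1, C=0, D=0, E=0:
t1 = A XOR B = 0 XOR 1 = 1
t2 = t1 XOR C = 1 XOR 0 = 1
t3 = D AND t2 = 0 AND 1 = 0
t4 = NOT t3 = NOT 0 = 1
t5 = E XOR t4 = 0 XOR 1 = 1
t6 = t5 AND t2 = 1 AND 1 = 1
So t6 = 1 as required.

A=0, B=1, C=0, D=0, E=0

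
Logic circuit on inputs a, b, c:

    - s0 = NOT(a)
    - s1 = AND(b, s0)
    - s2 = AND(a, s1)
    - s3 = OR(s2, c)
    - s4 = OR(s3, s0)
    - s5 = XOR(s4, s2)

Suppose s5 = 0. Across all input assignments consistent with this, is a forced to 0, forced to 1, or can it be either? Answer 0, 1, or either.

s5 = XOR(s4, s2) must be 0, so s4 and s2 are equal.
Every assignment with s5 = 0 has a = 1; there are 2 such assignment(s).
  a=1, b=0, c=0
  a=1, b=1, c=0

1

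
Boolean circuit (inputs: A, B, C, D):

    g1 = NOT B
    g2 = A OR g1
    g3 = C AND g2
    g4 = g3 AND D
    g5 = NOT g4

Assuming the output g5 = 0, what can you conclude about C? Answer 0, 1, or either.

1

g5 = NOT g4 must be 0, so g4 = 1.
g4 = g3 AND D must be 1, so both g3 = 1 and D = 1.
Every assignment with g5 = 0 has C = 1; there are 3 such assignment(s).
  A=0, B=0, C=1, D=1
  A=1, B=0, C=1, D=1
  A=1, B=1, C=1, D=1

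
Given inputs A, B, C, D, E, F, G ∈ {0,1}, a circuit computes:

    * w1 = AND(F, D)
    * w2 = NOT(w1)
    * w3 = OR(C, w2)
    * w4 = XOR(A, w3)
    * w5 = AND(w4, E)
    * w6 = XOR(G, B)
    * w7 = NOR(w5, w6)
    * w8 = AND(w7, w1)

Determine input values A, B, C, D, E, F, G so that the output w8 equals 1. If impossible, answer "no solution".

A=1, B=0, C=1, D=1, E=1, F=1, G=0

w8 = AND(w7, w1) must be 1, so both w7 = 1 and w1 = 1.
Check with A=1, B=0, C=1, D=1, E=1, F=1, G=0:
w1 = AND(F, D) = AND(1, 1) = 1
w2 = NOT(w1) = NOT 1 = 0
w3 = OR(C, w2) = OR(1, 0) = 1
w4 = XOR(A, w3) = XOR(1, 1) = 0
w5 = AND(w4, E) = AND(0, 1) = 0
w6 = XOR(G, B) = XOR(0, 0) = 0
w7 = NOR(w5, w6) = NOR(0, 0) = 1
w8 = AND(w7, w1) = AND(1, 1) = 1
So w8 = 1 as required.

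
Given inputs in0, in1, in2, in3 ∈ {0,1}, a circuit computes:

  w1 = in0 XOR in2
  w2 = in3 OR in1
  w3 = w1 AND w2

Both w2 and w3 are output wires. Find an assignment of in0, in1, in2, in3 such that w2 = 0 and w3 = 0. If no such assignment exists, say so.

Check with in0=1, in1=0, in2=0, in3=0:
w1 = in0 XOR in2 = 1 XOR 0 = 1
w2 = in3 OR in1 = 0 OR 0 = 0
w3 = w1 AND w2 = 1 AND 0 = 0
So w2 = 0 and w3 = 0.

in0=1, in1=0, in2=0, in3=0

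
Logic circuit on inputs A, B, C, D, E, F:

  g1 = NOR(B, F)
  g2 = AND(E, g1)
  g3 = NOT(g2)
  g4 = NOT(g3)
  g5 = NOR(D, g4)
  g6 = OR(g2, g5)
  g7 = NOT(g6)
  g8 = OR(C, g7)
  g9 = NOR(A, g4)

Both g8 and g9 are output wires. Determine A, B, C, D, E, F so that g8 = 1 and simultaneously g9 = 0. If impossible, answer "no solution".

Check with A=1 B=1 C=1 D=0 E=0 F=0:
g1 = NOR(B, F) = NOR(1, 0) = 0
g2 = AND(E, g1) = AND(0, 0) = 0
g3 = NOT(g2) = NOT 0 = 1
g4 = NOT(g3) = NOT 1 = 0
g5 = NOR(D, g4) = NOR(0, 0) = 1
g6 = OR(g2, g5) = OR(0, 1) = 1
g7 = NOT(g6) = NOT 1 = 0
g8 = OR(C, g7) = OR(1, 0) = 1
g9 = NOR(A, g4) = NOR(1, 0) = 0
So g8 = 1 and g9 = 0.

A=1 B=1 C=1 D=0 E=0 F=0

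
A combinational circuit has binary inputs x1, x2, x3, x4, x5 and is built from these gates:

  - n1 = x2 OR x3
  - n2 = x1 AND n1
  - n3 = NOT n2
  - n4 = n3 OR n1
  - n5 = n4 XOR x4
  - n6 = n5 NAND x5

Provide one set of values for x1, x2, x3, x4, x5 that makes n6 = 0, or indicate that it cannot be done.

Check with x1=1, x2=0, x3=1, x4=0, x5=1:
n1 = x2 OR x3 = 0 OR 1 = 1
n2 = x1 AND n1 = 1 AND 1 = 1
n3 = NOT n2 = NOT 1 = 0
n4 = n3 OR n1 = 0 OR 1 = 1
n5 = n4 XOR x4 = 1 XOR 0 = 1
n6 = n5 NAND x5 = 1 NAND 1 = 0
So n6 = 0 as required.

x1=1, x2=0, x3=1, x4=0, x5=1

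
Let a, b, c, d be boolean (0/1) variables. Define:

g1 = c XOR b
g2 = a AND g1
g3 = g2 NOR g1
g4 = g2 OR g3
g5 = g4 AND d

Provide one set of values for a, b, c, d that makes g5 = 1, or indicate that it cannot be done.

a=0, b=0, c=0, d=1

g5 = g4 AND d must be 1, so both g4 = 1 and d = 1.
g4 = g2 OR g3 must be 1, so at least one of g2, g3 is 1.
Check with a=0, b=0, c=0, d=1:
g1 = c XOR b = 0 XOR 0 = 0
g2 = a AND g1 = 0 AND 0 = 0
g3 = g2 NOR g1 = 0 NOR 0 = 1
g4 = g2 OR g3 = 0 OR 1 = 1
g5 = g4 AND d = 1 AND 1 = 1
So g5 = 1 as required.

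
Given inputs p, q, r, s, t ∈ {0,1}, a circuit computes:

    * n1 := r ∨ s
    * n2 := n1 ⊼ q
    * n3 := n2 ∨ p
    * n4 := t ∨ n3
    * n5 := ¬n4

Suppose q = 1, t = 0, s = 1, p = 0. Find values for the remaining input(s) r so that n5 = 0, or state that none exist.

no solution exists

With q = 1, t = 0, s = 1, p = 0 fixed, none of the 2 settings of r give n5 = 0.
For example, with r=1:
n1 = r ∨ s = 1 ∨ 1 = 1
n2 = n1 ⊼ q = 1 ⊼ 1 = 0
n3 = n2 ∨ p = 0 ∨ 0 = 0
n4 = t ∨ n3 = 0 ∨ 0 = 0
n5 = ¬n4 = ¬0 = 1
giving n5 = 1 ≠ 0.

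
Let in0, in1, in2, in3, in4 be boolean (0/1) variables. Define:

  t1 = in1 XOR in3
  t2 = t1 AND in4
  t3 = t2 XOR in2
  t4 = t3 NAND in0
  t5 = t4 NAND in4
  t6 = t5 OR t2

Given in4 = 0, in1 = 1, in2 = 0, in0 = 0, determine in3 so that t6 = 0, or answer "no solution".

no solution exists

With in4 = 0, in1 = 1, in2 = 0, in0 = 0 fixed, none of the 2 settings of in3 give t6 = 0.
For example, with in3=1:
t1 = in1 XOR in3 = 1 XOR 1 = 0
t2 = t1 AND in4 = 0 AND 0 = 0
t3 = t2 XOR in2 = 0 XOR 0 = 0
t4 = t3 NAND in0 = 0 NAND 0 = 1
t5 = t4 NAND in4 = 1 NAND 0 = 1
t6 = t5 OR t2 = 1 OR 0 = 1
giving t6 = 1 ≠ 0.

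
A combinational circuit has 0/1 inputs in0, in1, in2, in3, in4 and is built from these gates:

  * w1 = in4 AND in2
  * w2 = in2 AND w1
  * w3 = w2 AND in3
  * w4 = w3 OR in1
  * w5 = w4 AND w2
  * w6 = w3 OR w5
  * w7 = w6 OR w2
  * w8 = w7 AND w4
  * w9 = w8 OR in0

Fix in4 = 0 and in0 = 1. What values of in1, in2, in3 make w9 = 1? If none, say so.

Check with in4 = 0 and in0 = 1 and in1=1, in2=0, in3=0:
w1 = in4 AND in2 = 0 AND 0 = 0
w2 = in2 AND w1 = 0 AND 0 = 0
w3 = w2 AND in3 = 0 AND 0 = 0
w4 = w3 OR in1 = 0 OR 1 = 1
w5 = w4 AND w2 = 1 AND 0 = 0
w6 = w3 OR w5 = 0 OR 0 = 0
w7 = w6 OR w2 = 0 OR 0 = 0
w8 = w7 AND w4 = 0 AND 1 = 0
w9 = w8 OR in0 = 0 OR 1 = 1
So w9 = 1.

in1=1, in2=0, in3=0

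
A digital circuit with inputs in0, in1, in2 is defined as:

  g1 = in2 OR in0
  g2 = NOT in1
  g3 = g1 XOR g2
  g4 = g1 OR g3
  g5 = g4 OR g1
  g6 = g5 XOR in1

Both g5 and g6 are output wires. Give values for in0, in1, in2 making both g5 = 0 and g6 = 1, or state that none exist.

Check with in0=0, in1=1, in2=0:
g1 = in2 OR in0 = 0 OR 0 = 0
g2 = NOT in1 = NOT 1 = 0
g3 = g1 XOR g2 = 0 XOR 0 = 0
g4 = g1 OR g3 = 0 OR 0 = 0
g5 = g4 OR g1 = 0 OR 0 = 0
g6 = g5 XOR in1 = 0 XOR 1 = 1
So g5 = 0 and g6 = 1.

in0=0, in1=1, in2=0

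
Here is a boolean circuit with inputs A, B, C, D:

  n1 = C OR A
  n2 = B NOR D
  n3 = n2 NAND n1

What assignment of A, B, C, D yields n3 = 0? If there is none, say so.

Check with A=1, B=0, C=0, D=0:
n1 = C OR A = 0 OR 1 = 1
n2 = B NOR D = 0 NOR 0 = 1
n3 = n2 NAND n1 = 1 NAND 1 = 0
So n3 = 0 as required.

A=1, B=0, C=0, D=0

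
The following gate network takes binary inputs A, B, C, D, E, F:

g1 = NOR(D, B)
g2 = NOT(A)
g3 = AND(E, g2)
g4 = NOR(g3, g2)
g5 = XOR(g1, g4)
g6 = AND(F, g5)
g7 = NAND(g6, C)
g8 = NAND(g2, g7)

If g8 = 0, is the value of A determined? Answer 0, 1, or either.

g8 = NAND(g2, g7) must be 0, so both g2 = 1 and g7 = 1.
Every assignment with g8 = 0 has A = 0; there are 30 such assignment(s).

0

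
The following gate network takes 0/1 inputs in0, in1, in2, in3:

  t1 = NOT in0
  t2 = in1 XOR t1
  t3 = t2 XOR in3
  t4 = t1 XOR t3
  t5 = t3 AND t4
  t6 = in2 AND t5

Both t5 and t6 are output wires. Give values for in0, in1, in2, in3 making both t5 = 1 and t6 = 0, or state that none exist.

in0=1, in1=1, in2=0, in3=0

Check with in0=1, in1=1, in2=0, in3=0:
t1 = NOT in0 = NOT 1 = 0
t2 = in1 XOR t1 = 1 XOR 0 = 1
t3 = t2 XOR in3 = 1 XOR 0 = 1
t4 = t1 XOR t3 = 0 XOR 1 = 1
t5 = t3 AND t4 = 1 AND 1 = 1
t6 = in2 AND t5 = 0 AND 1 = 0
So t5 = 1 and t6 = 0.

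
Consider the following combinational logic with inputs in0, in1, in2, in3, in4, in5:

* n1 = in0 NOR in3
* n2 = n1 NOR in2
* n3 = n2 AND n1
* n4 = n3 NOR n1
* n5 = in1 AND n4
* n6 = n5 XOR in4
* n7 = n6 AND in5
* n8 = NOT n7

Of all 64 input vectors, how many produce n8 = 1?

48

n8 = NOT n7 must be 1, so n7 = 0.
n7 = n6 AND in5 must be 0, so at least one of n6, in5 is 0.
Enumerating the 64 input combinations, 48 give n8 = 1 and 16 give n8 = 0.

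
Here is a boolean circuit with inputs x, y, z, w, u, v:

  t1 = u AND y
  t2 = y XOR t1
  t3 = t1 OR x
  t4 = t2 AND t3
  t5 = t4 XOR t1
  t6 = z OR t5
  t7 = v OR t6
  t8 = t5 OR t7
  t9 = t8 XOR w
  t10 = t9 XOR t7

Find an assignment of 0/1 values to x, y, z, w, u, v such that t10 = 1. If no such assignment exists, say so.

x=1, y=1, z=0, w=1, u=1, v=0

t10 = t9 XOR t7 must be 1, so t9 and t7 differ.
Check with x=1, y=1, z=0, w=1, u=1, v=0:
t1 = u AND y = 1 AND 1 = 1
t2 = y XOR t1 = 1 XOR 1 = 0
t3 = t1 OR x = 1 OR 1 = 1
t4 = t2 AND t3 = 0 AND 1 = 0
t5 = t4 XOR t1 = 0 XOR 1 = 1
t6 = z OR t5 = 0 OR 1 = 1
t7 = v OR t6 = 0 OR 1 = 1
t8 = t5 OR t7 = 1 OR 1 = 1
t9 = t8 XOR w = 1 XOR 1 = 0
t10 = t9 XOR t7 = 0 XOR 1 = 1
So t10 = 1 as required.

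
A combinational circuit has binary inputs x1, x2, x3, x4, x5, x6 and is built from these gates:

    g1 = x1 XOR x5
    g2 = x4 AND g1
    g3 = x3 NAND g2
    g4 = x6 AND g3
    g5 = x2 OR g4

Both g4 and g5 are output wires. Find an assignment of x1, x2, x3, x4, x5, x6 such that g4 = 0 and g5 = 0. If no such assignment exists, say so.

Check with x1=1, x2=0, x3=1, x4=1, x5=0, x6=0:
g1 = x1 XOR x5 = 1 XOR 0 = 1
g2 = x4 AND g1 = 1 AND 1 = 1
g3 = x3 NAND g2 = 1 NAND 1 = 0
g4 = x6 AND g3 = 0 AND 0 = 0
g5 = x2 OR g4 = 0 OR 0 = 0
So g4 = 0 and g5 = 0.

x1=1, x2=0, x3=1, x4=1, x5=0, x6=0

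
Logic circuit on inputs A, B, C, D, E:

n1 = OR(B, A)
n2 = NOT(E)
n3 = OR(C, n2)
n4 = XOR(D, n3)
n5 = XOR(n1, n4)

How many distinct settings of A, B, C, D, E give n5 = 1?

n5 = XOR(n1, n4) must be 1, so n1 and n4 differ.
Enumerating the 32 input combinations, 16 give n5 = 1 and 16 give n5 = 0.

16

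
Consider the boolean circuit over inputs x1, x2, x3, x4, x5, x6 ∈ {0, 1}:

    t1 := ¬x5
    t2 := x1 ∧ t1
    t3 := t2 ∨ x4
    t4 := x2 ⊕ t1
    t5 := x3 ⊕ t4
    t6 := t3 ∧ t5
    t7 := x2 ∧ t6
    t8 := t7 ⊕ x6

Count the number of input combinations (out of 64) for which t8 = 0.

32

t8 = t7 ⊕ x6 must be 0, so t7 and x6 are equal.
Enumerating the 64 input combinations, 32 give t8 = 0 and 32 give t8 = 1.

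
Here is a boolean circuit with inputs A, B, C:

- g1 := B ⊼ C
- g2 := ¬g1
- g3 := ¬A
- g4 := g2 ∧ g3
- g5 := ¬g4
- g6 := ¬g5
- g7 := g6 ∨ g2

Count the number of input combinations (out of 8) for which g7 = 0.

6

g7 = g6 ∨ g2 must be 0, so both g6 = 0 and g2 = 0.
g6 = ¬g5 must be 0, so g5 = 1.
Satisfying assignments:
  A=0, B=0, C=0
  A=0, B=0, C=1
  A=0, B=1, C=0
  A=1, B=0, C=0
  A=1, B=0, C=1
  A=1, B=1, C=0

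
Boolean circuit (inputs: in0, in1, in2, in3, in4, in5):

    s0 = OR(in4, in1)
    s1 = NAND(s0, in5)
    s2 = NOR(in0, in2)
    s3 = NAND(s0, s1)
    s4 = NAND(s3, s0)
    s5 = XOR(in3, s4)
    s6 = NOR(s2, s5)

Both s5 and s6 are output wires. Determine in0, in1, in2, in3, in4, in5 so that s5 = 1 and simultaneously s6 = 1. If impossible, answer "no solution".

no solution exists

Across all 64 input combinations, none give both s5 = 1 and s6 = 1.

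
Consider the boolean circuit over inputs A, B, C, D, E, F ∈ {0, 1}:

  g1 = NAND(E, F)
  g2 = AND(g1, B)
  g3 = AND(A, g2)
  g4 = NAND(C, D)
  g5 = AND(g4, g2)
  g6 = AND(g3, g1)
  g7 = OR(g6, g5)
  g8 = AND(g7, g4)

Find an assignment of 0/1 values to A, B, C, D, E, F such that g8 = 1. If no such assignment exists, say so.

A=1 B=1 C=0 D=0 E=0 F=0

g8 = AND(g7, g4) must be 1, so both g7 = 1 and g4 = 1.
Check with A=1 B=1 C=0 D=0 E=0 F=0:
g1 = NAND(E, F) = NAND(0, 0) = 1
g2 = AND(g1, B) = AND(1, 1) = 1
g3 = AND(A, g2) = AND(1, 1) = 1
g4 = NAND(C, D) = NAND(0, 0) = 1
g5 = AND(g4, g2) = AND(1, 1) = 1
g6 = AND(g3, g1) = AND(1, 1) = 1
g7 = OR(g6, g5) = OR(1, 1) = 1
g8 = AND(g7, g4) = AND(1, 1) = 1
So g8 = 1 as required.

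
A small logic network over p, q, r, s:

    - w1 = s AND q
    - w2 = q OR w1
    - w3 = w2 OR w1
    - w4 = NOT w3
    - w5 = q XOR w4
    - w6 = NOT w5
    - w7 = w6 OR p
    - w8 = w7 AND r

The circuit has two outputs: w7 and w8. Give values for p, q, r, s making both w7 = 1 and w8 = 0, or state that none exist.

Check with p=1, q=0, r=0, s=1:
w1 = s AND q = 1 AND 0 = 0
w2 = q OR w1 = 0 OR 0 = 0
w3 = w2 OR w1 = 0 OR 0 = 0
w4 = NOT w3 = NOT 0 = 1
w5 = q XOR w4 = 0 XOR 1 = 1
w6 = NOT w5 = NOT 1 = 0
w7 = w6 OR p = 0 OR 1 = 1
w8 = w7 AND r = 1 AND 0 = 0
So w7 = 1 and w8 = 0.

p=1, q=0, r=0, s=1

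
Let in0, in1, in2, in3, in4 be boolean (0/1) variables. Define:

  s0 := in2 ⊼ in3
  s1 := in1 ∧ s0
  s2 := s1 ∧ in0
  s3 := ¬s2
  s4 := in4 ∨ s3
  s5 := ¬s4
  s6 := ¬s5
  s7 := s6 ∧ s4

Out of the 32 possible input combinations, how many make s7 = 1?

s7 = s6 ∧ s4 must be 1, so both s6 = 1 and s4 = 1.
s6 = ¬s5 must be 1, so s5 = 0.
Enumerating the 32 input combinations, 29 give s7 = 1 and 3 give s7 = 0.

29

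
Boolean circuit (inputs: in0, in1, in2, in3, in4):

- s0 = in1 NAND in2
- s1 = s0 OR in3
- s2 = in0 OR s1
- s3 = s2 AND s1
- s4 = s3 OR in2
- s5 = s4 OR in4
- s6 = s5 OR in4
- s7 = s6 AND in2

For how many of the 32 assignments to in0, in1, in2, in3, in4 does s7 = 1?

16

s7 = s6 AND in2 must be 1, so both s6 = 1 and in2 = 1.
s6 = s5 OR in4 must be 1, so at least one of s5, in4 is 1.
Enumerating the 32 input combinations, 16 give s7 = 1 and 16 give s7 = 0.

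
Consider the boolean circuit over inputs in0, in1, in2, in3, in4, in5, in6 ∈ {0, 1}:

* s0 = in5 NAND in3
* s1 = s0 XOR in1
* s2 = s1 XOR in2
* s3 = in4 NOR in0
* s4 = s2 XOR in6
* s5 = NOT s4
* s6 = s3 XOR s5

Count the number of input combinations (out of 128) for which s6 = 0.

s6 = s3 XOR s5 must be 0, so s3 and s5 are equal.
Enumerating the 128 input combinations, 64 give s6 = 0 and 64 give s6 = 1.

64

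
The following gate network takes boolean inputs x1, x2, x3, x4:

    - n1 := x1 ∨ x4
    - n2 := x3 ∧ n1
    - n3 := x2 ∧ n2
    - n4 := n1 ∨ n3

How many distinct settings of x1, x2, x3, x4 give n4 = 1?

12

n4 = n1 ∨ n3 must be 1, so at least one of n1, n3 is 1.
Enumerating the 16 input combinations, 12 give n4 = 1 and 4 give n4 = 0.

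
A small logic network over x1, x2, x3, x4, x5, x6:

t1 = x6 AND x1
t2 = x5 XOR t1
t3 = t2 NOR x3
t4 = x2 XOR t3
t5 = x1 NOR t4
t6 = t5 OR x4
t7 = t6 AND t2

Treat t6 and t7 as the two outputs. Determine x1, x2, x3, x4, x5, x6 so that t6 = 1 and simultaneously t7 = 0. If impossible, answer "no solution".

x1=0 x2=1 x3=1 x4=1 x5=0 x6=1

Check with x1=0 x2=1 x3=1 x4=1 x5=0 x6=1:
t1 = x6 AND x1 = 1 AND 0 = 0
t2 = x5 XOR t1 = 0 XOR 0 = 0
t3 = t2 NOR x3 = 0 NOR 1 = 0
t4 = x2 XOR t3 = 1 XOR 0 = 1
t5 = x1 NOR t4 = 0 NOR 1 = 0
t6 = t5 OR x4 = 0 OR 1 = 1
t7 = t6 AND t2 = 1 AND 0 = 0
So t6 = 1 and t7 = 0.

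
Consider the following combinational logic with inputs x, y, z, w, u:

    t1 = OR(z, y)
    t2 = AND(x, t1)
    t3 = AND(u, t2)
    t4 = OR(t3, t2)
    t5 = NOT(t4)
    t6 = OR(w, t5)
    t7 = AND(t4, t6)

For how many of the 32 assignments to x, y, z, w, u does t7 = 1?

t7 = AND(t4, t6) must be 1, so both t4 = 1 and t6 = 1.
t4 = OR(t3, t2) must be 1, so at least one of t3, t2 is 1.
t6 = OR(w, t5) must be 1, so at least one of w, t5 is 1.
Enumerating the 32 input combinations, 6 give t7 = 1 and 26 give t7 = 0.

6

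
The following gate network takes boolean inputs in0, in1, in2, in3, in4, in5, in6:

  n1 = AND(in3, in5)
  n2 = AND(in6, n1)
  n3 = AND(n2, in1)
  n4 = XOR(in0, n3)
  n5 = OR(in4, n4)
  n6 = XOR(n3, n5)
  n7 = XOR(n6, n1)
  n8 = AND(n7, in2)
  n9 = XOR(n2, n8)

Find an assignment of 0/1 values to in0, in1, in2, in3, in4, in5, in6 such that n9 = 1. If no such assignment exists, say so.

n9 = XOR(n2, n8) must be 1, so n2 and n8 differ.
Check with in0=0 in1=1 in2=1 in3=0 in4=1 in5=0 in6=1:
n1 = AND(in3, in5) = AND(0, 0) = 0
n2 = AND(in6, n1) = AND(1, 0) = 0
n3 = AND(n2, in1) = AND(0, 1) = 0
n4 = XOR(in0, n3) = XOR(0, 0) = 0
n5 = OR(in4, n4) = OR(1, 0) = 1
n6 = XOR(n3, n5) = XOR(0, 1) = 1
n7 = XOR(n6, n1) = XOR(1, 0) = 1
n8 = AND(n7, in2) = AND(1, 1) = 1
n9 = XOR(n2, n8) = XOR(0, 1) = 1
So n9 = 1 as required.

in0=0 in1=1 in2=1 in3=0 in4=1 in5=0 in6=1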